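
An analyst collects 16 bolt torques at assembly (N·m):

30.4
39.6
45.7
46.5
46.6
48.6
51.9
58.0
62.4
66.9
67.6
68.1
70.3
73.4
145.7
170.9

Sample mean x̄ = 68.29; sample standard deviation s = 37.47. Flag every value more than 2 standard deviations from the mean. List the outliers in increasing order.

Cutoffs at x̄ ± 2s: 68.29 ± 2·37.47 = [-6.65, 143.23].
145.7: z = 2.07, |z| > 2 → outlier.
170.9: z = 2.74, |z| > 2 → outlier.
Every other value lies within [-6.65, 143.23].

145.7, 170.9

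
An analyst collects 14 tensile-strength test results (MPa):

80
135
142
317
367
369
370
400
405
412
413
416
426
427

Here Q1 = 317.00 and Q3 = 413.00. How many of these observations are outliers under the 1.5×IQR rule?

3

IQR = 96.00; fences at 317.00 − 144.00 = 173.00 and 413.00 + 144.00 = 557.00.
Outside the cutoffs: 80, 135, 142.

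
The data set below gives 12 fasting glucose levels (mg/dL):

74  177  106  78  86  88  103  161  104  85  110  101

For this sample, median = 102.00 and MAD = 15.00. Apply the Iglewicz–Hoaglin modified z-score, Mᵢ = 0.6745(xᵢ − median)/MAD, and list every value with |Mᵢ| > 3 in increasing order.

177

|Mᵢ| > 3 ⇔ |xᵢ − 102.00| > 3·15.00/0.6745 = 66.72.
So outliers lie outside [35.28, 168.72].
177: M = 3.37 → outlier.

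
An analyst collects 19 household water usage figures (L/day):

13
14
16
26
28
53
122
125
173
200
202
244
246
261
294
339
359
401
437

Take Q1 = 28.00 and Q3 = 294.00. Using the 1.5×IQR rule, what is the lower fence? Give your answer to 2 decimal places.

-371.00

IQR = Q3 − Q1 = 294.00 − 28.00 = 266.00.
Lower fence = Q1 − 1.5·IQR = 28.00 − 399.00 = -371.00.
Upper fence = Q3 + 1.5·IQR = 294.00 + 399.00 = 693.00.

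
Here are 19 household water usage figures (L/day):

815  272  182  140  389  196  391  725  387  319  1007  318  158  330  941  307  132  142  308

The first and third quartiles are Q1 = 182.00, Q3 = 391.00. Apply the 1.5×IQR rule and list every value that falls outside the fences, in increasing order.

IQR = Q3 − Q1 = 391.00 − 182.00 = 209.00.
Lower fence = Q1 − 1.5·IQR = 182.00 − 313.50 = -131.50.
Upper fence = Q3 + 1.5·IQR = 391.00 + 313.50 = 704.50.
725 > 704.50 → outlier.
815 > 704.50 → outlier.
941 > 704.50 → outlier.
1007 > 704.50 → outlier.
All remaining values lie within [-131.50, 704.50].

725, 815, 941, 1007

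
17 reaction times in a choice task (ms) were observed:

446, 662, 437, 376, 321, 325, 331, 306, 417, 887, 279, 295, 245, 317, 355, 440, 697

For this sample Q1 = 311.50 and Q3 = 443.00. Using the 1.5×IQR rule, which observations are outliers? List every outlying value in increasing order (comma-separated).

662, 697, 887

IQR = Q3 − Q1 = 443.00 − 311.50 = 131.50.
Lower fence = Q1 − 1.5·IQR = 311.50 − 197.25 = 114.25.
Upper fence = Q3 + 1.5·IQR = 443.00 + 197.25 = 640.25.
662 > 640.25 → outlier.
697 > 640.25 → outlier.
887 > 640.25 → outlier.
All remaining values lie within [114.25, 640.25].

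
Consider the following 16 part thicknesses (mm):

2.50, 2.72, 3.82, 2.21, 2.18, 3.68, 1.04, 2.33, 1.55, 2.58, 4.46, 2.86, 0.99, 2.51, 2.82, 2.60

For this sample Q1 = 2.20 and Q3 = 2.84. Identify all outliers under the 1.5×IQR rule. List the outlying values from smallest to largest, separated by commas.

0.99, 1.04, 3.82, 4.46

IQR = Q3 − Q1 = 2.84 − 2.20 = 0.64.
Lower fence = Q1 − 1.5·IQR = 2.20 − 0.96 = 1.24.
Upper fence = Q3 + 1.5·IQR = 2.84 + 0.96 = 3.80.
0.99 < 1.24 → outlier.
1.04 < 1.24 → outlier.
3.82 > 3.80 → outlier.
4.46 > 3.80 → outlier.
All remaining values lie within [1.24, 3.80].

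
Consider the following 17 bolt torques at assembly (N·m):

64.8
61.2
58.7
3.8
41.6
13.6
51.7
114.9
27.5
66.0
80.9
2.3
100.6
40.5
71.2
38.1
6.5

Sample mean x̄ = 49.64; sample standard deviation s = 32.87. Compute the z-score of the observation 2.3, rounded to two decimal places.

-1.44

z = (2.3 − 49.64) / 32.87 = -1.44.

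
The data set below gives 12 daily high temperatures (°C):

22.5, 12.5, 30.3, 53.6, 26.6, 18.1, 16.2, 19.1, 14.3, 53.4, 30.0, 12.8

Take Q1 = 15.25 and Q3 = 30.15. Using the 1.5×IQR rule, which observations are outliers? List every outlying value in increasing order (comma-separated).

53.4, 53.6

IQR = Q3 − Q1 = 30.15 − 15.25 = 14.90.
Lower fence = Q1 − 1.5·IQR = 15.25 − 22.35 = -7.10.
Upper fence = Q3 + 1.5·IQR = 30.15 + 22.35 = 52.50.
53.4 > 52.50 → outlier.
53.6 > 52.50 → outlier.
All remaining values lie within [-7.10, 52.50].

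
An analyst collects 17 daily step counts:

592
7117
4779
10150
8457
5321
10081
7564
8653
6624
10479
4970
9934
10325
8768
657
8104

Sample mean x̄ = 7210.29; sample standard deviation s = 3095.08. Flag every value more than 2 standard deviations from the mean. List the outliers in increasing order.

Cutoffs at x̄ ± 2s: 7210.29 ± 2·3095.08 = [1020.13, 13400.45].
592: z = -2.14, |z| > 2 → outlier.
657: z = -2.12, |z| > 2 → outlier.
Every other value lies within [1020.13, 13400.45].

592, 657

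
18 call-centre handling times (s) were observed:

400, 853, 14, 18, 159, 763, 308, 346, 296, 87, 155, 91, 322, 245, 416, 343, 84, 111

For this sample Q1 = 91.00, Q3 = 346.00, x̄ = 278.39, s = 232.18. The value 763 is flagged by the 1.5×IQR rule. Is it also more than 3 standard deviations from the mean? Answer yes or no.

z = (763 − 278.39) / 232.18 = 2.09.
|z| = 2.09 ≤ 3.

no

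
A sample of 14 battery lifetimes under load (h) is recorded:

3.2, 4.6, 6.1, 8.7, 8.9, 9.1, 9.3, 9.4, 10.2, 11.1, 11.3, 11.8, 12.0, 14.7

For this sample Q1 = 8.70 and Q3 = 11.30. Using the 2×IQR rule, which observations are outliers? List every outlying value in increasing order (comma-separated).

IQR = Q3 − Q1 = 11.30 − 8.70 = 2.60.
Lower fence = Q1 − 2·IQR = 8.70 − 5.20 = 3.50.
Upper fence = Q3 + 2·IQR = 11.30 + 5.20 = 16.50.
3.2 < 3.50 → outlier.
All remaining values lie within [3.50, 16.50].

3.2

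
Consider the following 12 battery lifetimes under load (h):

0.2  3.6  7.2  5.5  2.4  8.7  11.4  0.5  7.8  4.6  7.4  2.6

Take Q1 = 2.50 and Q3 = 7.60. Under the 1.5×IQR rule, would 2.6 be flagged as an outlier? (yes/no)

no

IQR = Q3 − Q1 = 7.60 − 2.50 = 5.10.
Lower fence = Q1 − 1.5·IQR = 2.50 − 7.65 = -5.15.
Upper fence = Q3 + 1.5·IQR = 7.60 + 7.65 = 15.25.
2.6 lies within [-5.15, 15.25].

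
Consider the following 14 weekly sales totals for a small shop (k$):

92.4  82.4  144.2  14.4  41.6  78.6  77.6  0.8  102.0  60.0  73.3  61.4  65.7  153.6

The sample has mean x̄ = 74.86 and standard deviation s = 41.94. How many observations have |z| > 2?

Cutoffs: x̄ ± 2s = [-9.02, 158.74].
Every value lies within the cutoffs.

0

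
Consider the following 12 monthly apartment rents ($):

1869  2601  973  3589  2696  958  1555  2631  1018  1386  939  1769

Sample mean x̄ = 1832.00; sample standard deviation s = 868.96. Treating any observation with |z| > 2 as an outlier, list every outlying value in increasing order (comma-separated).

Cutoffs at x̄ ± 2s: 1832.00 ± 2·868.96 = [94.08, 3569.92].
3589: z = 2.02, |z| > 2 → outlier.
Every other value lies within [94.08, 3569.92].

3589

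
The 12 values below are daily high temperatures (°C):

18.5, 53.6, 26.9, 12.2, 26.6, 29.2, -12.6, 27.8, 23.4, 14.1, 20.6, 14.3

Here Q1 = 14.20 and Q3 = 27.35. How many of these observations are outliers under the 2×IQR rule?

1

IQR = 13.15; fences at 14.20 − 26.30 = -12.10 and 27.35 + 26.30 = 53.65.
Outside the cutoffs: -12.6.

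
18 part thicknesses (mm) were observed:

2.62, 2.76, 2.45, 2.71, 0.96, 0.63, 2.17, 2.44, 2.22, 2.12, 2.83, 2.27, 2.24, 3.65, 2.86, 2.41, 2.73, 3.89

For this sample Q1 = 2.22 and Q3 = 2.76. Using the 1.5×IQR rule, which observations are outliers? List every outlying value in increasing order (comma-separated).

IQR = Q3 − Q1 = 2.76 − 2.22 = 0.54.
Lower fence = Q1 − 1.5·IQR = 2.22 − 0.81 = 1.41.
Upper fence = Q3 + 1.5·IQR = 2.76 + 0.81 = 3.57.
0.63 < 1.41 → outlier.
0.96 < 1.41 → outlier.
3.65 > 3.57 → outlier.
3.89 > 3.57 → outlier.
All remaining values lie within [1.41, 3.57].

0.63, 0.96, 3.65, 3.89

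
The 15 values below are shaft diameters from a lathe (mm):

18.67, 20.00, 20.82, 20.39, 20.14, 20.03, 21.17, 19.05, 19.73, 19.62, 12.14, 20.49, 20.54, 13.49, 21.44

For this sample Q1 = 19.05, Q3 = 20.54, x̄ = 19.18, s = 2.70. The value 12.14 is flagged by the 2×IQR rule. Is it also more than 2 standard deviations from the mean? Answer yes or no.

yes

z = (12.14 − 19.18) / 2.70 = -2.61.
|z| = 2.61 > 2.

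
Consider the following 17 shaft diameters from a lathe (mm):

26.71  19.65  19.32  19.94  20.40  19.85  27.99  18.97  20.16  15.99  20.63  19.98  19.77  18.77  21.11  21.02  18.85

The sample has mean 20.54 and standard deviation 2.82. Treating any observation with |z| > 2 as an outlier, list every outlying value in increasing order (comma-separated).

26.71, 27.99

Cutoffs at x̄ ± 2s: 20.54 ± 2·2.82 = [14.90, 26.18].
26.71: z = 2.19, |z| > 2 → outlier.
27.99: z = 2.64, |z| > 2 → outlier.
Every other value lies within [14.90, 26.18].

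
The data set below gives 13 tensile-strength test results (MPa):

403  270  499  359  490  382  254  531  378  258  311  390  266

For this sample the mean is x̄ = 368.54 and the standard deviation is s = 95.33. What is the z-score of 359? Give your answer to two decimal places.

-0.10

z = (359 − 368.54) / 95.33 = -0.10.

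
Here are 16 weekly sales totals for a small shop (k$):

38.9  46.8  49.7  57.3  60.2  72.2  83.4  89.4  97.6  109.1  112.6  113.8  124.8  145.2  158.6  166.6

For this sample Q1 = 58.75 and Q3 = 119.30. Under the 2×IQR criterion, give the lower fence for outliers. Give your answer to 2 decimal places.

IQR = Q3 − Q1 = 119.30 − 58.75 = 60.55.
Lower fence = Q1 − 2·IQR = 58.75 − 121.10 = -62.35.
Upper fence = Q3 + 2·IQR = 119.30 + 121.10 = 240.40.

-62.35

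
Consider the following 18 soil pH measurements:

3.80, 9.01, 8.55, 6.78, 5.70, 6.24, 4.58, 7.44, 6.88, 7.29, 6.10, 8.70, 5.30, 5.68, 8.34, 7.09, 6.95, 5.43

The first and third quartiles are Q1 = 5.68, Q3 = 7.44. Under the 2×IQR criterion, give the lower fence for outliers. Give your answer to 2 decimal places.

2.16

IQR = Q3 − Q1 = 7.44 − 5.68 = 1.76.
Lower fence = Q1 − 2·IQR = 5.68 − 3.52 = 2.16.
Upper fence = Q3 + 2·IQR = 7.44 + 3.52 = 10.96.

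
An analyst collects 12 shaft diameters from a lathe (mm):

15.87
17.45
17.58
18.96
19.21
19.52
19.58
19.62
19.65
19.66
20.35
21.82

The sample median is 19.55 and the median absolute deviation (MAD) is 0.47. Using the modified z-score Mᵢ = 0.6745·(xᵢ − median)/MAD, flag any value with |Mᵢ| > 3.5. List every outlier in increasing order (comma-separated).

|Mᵢ| > 3.5 ⇔ |xᵢ − 19.55| > 3.5·0.47/0.6745 = 2.44.
So outliers lie outside [17.11, 21.99].
15.87: M = -5.28 → outlier.

15.87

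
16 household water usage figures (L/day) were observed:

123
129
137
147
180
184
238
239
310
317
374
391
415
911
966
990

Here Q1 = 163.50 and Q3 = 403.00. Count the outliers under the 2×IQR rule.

3

IQR = 239.50; fences at 163.50 − 479.00 = -315.50 and 403.00 + 479.00 = 882.00.
Outside the cutoffs: 911, 966, 990.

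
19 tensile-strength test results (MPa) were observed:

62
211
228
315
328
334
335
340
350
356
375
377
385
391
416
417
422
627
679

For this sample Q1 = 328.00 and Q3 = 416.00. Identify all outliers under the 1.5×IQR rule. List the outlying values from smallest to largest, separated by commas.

62, 627, 679

IQR = Q3 − Q1 = 416.00 − 328.00 = 88.00.
Lower fence = Q1 − 1.5·IQR = 328.00 − 132.00 = 196.00.
Upper fence = Q3 + 1.5·IQR = 416.00 + 132.00 = 548.00.
62 < 196.00 → outlier.
627 > 548.00 → outlier.
679 > 548.00 → outlier.
All remaining values lie within [196.00, 548.00].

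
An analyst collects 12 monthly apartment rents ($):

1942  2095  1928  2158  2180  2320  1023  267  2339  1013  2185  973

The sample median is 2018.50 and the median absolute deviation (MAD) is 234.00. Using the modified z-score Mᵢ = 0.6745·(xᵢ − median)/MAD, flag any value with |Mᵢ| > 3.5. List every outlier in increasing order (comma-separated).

|Mᵢ| > 3.5 ⇔ |xᵢ − 2018.50| > 3.5·234.00/0.6745 = 1214.23.
So outliers lie outside [804.27, 3232.73].
267: M = -5.05 → outlier.

267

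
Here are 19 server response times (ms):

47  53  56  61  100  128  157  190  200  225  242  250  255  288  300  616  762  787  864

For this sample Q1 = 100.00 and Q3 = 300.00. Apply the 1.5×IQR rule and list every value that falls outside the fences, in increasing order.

IQR = Q3 − Q1 = 300.00 − 100.00 = 200.00.
Lower fence = Q1 − 1.5·IQR = 100.00 − 300.00 = -200.00.
Upper fence = Q3 + 1.5·IQR = 300.00 + 300.00 = 600.00.
616 > 600.00 → outlier.
762 > 600.00 → outlier.
787 > 600.00 → outlier.
864 > 600.00 → outlier.
All remaining values lie within [-200.00, 600.00].

616, 762, 787, 864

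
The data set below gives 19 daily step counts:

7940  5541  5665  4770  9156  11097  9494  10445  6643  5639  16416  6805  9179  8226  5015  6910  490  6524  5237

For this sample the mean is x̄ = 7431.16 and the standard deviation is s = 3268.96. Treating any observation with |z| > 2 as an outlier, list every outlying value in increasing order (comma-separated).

490, 16416

Cutoffs at x̄ ± 2s: 7431.16 ± 2·3268.96 = [893.24, 13969.08].
490: z = -2.12, |z| > 2 → outlier.
16416: z = 2.75, |z| > 2 → outlier.
Every other value lies within [893.24, 13969.08].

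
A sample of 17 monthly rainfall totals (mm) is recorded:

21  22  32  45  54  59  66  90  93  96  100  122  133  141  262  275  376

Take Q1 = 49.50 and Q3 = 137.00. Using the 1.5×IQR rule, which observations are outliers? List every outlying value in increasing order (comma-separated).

IQR = Q3 − Q1 = 137.00 − 49.50 = 87.50.
Lower fence = Q1 − 1.5·IQR = 49.50 − 131.25 = -81.75.
Upper fence = Q3 + 1.5·IQR = 137.00 + 131.25 = 268.25.
275 > 268.25 → outlier.
376 > 268.25 → outlier.
All remaining values lie within [-81.75, 268.25].

275, 376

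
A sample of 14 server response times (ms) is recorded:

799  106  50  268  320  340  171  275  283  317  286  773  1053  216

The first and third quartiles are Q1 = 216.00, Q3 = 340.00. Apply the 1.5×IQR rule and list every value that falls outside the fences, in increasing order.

773, 799, 1053

IQR = Q3 − Q1 = 340.00 − 216.00 = 124.00.
Lower fence = Q1 − 1.5·IQR = 216.00 − 186.00 = 30.00.
Upper fence = Q3 + 1.5·IQR = 340.00 + 186.00 = 526.00.
773 > 526.00 → outlier.
799 > 526.00 → outlier.
1053 > 526.00 → outlier.
All remaining values lie within [30.00, 526.00].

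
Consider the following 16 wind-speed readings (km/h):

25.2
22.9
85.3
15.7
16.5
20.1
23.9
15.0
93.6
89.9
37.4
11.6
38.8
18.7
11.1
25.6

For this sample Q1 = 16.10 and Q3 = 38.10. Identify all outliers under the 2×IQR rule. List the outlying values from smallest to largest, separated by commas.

85.3, 89.9, 93.6

IQR = Q3 − Q1 = 38.10 − 16.10 = 22.00.
Lower fence = Q1 − 2·IQR = 16.10 − 44.00 = -27.90.
Upper fence = Q3 + 2·IQR = 38.10 + 44.00 = 82.10.
85.3 > 82.10 → outlier.
89.9 > 82.10 → outlier.
93.6 > 82.10 → outlier.
All remaining values lie within [-27.90, 82.10].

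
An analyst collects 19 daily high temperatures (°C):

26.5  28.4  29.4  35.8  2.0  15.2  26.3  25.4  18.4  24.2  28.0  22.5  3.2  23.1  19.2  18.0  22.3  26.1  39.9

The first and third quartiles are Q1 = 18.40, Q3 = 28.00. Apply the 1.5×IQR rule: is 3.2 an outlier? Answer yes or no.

IQR = Q3 − Q1 = 28.00 − 18.40 = 9.60.
Lower fence = Q1 − 1.5·IQR = 18.40 − 14.40 = 4.00.
Upper fence = Q3 + 1.5·IQR = 28.00 + 14.40 = 42.40.
3.2 lies below the lower fence.

yes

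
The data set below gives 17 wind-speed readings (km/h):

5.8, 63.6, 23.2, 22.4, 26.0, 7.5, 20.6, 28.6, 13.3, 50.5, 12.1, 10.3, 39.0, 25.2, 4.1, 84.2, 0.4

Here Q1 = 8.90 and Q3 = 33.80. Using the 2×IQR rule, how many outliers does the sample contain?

1

IQR = 24.90; fences at 8.90 − 49.80 = -40.90 and 33.80 + 49.80 = 83.60.
Outside the cutoffs: 84.2.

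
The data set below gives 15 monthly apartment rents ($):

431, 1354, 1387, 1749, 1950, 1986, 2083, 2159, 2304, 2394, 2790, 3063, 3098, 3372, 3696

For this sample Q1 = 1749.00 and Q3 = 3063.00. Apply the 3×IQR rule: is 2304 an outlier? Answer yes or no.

IQR = Q3 − Q1 = 3063.00 − 1749.00 = 1314.00.
Lower fence = Q1 − 3·IQR = 1749.00 − 3942.00 = -2193.00.
Upper fence = Q3 + 3·IQR = 3063.00 + 3942.00 = 7005.00.
2304 lies within [-2193.00, 7005.00].

no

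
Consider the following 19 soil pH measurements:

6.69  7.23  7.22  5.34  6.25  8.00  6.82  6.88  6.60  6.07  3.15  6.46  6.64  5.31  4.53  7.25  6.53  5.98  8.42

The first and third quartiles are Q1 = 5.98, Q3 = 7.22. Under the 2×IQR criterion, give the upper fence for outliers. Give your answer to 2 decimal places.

IQR = Q3 − Q1 = 7.22 − 5.98 = 1.24.
Lower fence = Q1 − 2·IQR = 5.98 − 2.48 = 3.50.
Upper fence = Q3 + 2·IQR = 7.22 + 2.48 = 9.70.

9.70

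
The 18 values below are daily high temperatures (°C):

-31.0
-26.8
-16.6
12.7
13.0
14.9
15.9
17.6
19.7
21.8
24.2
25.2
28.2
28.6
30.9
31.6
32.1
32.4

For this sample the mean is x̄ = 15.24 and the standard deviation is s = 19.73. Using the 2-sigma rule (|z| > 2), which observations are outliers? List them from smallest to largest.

-31.0, -26.8

Cutoffs at x̄ ± 2s: 15.24 ± 2·19.73 = [-24.22, 54.70].
-31.0: z = -2.34, |z| > 2 → outlier.
-26.8: z = -2.13, |z| > 2 → outlier.
Every other value lies within [-24.22, 54.70].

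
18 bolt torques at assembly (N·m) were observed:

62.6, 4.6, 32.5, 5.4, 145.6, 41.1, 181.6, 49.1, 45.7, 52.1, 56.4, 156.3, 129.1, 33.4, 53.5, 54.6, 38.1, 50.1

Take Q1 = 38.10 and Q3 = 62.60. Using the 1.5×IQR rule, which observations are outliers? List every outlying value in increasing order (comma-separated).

129.1, 145.6, 156.3, 181.6

IQR = Q3 − Q1 = 62.60 − 38.10 = 24.50.
Lower fence = Q1 − 1.5·IQR = 38.10 − 36.75 = 1.35.
Upper fence = Q3 + 1.5·IQR = 62.60 + 36.75 = 99.35.
129.1 > 99.35 → outlier.
145.6 > 99.35 → outlier.
156.3 > 99.35 → outlier.
181.6 > 99.35 → outlier.
All remaining values lie within [1.35, 99.35].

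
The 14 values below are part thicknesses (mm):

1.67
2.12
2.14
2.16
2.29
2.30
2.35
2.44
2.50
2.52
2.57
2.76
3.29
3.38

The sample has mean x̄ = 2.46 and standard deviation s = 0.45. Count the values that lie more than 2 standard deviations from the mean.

Cutoffs: x̄ ± 2s = [1.56, 3.36].
Outside the cutoffs: 3.38.

1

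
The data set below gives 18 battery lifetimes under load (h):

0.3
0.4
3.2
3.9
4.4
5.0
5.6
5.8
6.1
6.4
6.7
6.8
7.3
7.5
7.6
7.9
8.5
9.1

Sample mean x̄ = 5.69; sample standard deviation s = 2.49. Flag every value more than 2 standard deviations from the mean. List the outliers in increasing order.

0.3, 0.4

Cutoffs at x̄ ± 2s: 5.69 ± 2·2.49 = [0.71, 10.67].
0.3: z = -2.16, |z| > 2 → outlier.
0.4: z = -2.12, |z| > 2 → outlier.
Every other value lies within [0.71, 10.67].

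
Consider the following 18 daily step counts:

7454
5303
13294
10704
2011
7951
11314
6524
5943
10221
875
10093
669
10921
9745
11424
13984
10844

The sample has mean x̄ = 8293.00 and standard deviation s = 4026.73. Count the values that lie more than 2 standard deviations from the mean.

0

Cutoffs: x̄ ± 2s = [239.54, 16346.46].
Every value lies within the cutoffs.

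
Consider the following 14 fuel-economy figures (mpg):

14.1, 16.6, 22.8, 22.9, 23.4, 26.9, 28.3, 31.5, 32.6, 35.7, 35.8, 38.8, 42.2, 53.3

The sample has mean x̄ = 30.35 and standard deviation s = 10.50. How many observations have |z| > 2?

1

Cutoffs: x̄ ± 2s = [9.35, 51.35].
Outside the cutoffs: 53.3.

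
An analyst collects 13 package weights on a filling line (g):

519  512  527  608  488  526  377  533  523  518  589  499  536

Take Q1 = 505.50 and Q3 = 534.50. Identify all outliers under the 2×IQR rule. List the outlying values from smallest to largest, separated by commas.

377, 608

IQR = Q3 − Q1 = 534.50 − 505.50 = 29.00.
Lower fence = Q1 − 2·IQR = 505.50 − 58.00 = 447.50.
Upper fence = Q3 + 2·IQR = 534.50 + 58.00 = 592.50.
377 < 447.50 → outlier.
608 > 592.50 → outlier.
All remaining values lie within [447.50, 592.50].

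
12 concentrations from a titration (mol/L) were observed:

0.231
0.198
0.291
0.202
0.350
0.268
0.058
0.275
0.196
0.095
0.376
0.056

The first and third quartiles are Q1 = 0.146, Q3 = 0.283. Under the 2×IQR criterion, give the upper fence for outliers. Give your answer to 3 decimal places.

0.557

IQR = Q3 − Q1 = 0.283 − 0.146 = 0.137.
Lower fence = Q1 − 2·IQR = 0.146 − 0.274 = -0.128.
Upper fence = Q3 + 2·IQR = 0.283 + 0.274 = 0.557.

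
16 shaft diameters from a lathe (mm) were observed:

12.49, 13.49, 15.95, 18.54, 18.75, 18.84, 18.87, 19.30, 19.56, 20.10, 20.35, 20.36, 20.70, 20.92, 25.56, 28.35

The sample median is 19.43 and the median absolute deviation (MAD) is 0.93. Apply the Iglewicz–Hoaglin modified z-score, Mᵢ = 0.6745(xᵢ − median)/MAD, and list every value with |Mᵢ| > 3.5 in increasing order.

|Mᵢ| > 3.5 ⇔ |xᵢ − 19.43| > 3.5·0.93/0.6745 = 4.83.
So outliers lie outside [14.60, 24.26].
12.49: M = -5.03 → outlier.
13.49: M = -4.31 → outlier.
25.56: M = 4.45 → outlier.
28.35: M = 6.47 → outlier.

12.49, 13.49, 25.56, 28.35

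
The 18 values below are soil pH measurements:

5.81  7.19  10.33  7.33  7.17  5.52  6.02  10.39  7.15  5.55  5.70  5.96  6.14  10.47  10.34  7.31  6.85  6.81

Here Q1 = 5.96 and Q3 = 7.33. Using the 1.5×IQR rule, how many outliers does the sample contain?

IQR = 1.37; fences at 5.96 − 2.055 = 3.905 and 7.33 + 2.055 = 9.385.
Outside the cutoffs: 10.33, 10.34, 10.39, 10.47.

4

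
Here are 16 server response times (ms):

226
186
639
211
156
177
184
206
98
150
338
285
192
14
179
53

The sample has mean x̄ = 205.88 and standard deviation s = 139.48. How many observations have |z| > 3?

1

Cutoffs: x̄ ± 3s = [-212.56, 624.32].
Outside the cutoffs: 639.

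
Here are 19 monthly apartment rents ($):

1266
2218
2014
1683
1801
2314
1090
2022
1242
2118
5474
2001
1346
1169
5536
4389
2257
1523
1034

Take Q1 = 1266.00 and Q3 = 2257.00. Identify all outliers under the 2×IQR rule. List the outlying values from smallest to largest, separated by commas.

4389, 5474, 5536

IQR = Q3 − Q1 = 2257.00 − 1266.00 = 991.00.
Lower fence = Q1 − 2·IQR = 1266.00 − 1982.00 = -716.00.
Upper fence = Q3 + 2·IQR = 2257.00 + 1982.00 = 4239.00.
4389 > 4239.00 → outlier.
5474 > 4239.00 → outlier.
5536 > 4239.00 → outlier.
All remaining values lie within [-716.00, 4239.00].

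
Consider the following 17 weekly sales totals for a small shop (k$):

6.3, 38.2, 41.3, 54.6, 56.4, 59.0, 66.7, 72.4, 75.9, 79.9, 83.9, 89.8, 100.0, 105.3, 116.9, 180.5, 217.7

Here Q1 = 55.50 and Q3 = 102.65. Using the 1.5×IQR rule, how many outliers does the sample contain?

2

IQR = 47.15; fences at 55.50 − 70.725 = -15.225 and 102.65 + 70.725 = 173.375.
Outside the cutoffs: 180.5, 217.7.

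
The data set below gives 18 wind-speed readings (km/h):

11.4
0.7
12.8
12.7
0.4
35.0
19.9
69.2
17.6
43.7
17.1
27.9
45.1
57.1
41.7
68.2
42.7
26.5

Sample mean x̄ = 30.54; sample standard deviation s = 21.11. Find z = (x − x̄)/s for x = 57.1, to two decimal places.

1.26

z = (57.1 − 30.54) / 21.11 = 1.26.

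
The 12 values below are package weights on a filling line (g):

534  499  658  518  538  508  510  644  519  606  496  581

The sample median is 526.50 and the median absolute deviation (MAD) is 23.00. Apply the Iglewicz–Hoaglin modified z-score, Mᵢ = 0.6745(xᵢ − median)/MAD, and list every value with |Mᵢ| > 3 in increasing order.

|Mᵢ| > 3 ⇔ |xᵢ − 526.50| > 3·23.00/0.6745 = 102.30.
So outliers lie outside [424.20, 628.80].
644: M = 3.45 → outlier.
658: M = 3.86 → outlier.

644, 658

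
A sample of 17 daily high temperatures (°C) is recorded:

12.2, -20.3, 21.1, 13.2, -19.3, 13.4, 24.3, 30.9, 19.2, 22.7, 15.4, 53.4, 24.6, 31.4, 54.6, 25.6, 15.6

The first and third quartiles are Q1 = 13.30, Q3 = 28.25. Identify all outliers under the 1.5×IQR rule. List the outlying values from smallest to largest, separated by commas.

-20.3, -19.3, 53.4, 54.6

IQR = Q3 − Q1 = 28.25 − 13.30 = 14.95.
Lower fence = Q1 − 1.5·IQR = 13.30 − 22.425 = -9.125.
Upper fence = Q3 + 1.5·IQR = 28.25 + 22.425 = 50.675.
-20.3 < -9.125 → outlier.
-19.3 < -9.125 → outlier.
53.4 > 50.675 → outlier.
54.6 > 50.675 → outlier.
All remaining values lie within [-9.125, 50.675].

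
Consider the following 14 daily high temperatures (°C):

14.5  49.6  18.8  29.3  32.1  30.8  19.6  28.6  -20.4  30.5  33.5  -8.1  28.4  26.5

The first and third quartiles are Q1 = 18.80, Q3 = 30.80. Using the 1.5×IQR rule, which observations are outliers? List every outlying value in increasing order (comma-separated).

-20.4, -8.1, 49.6

IQR = Q3 − Q1 = 30.80 − 18.80 = 12.00.
Lower fence = Q1 − 1.5·IQR = 18.80 − 18.00 = 0.80.
Upper fence = Q3 + 1.5·IQR = 30.80 + 18.00 = 48.80.
-20.4 < 0.80 → outlier.
-8.1 < 0.80 → outlier.
49.6 > 48.80 → outlier.
All remaining values lie within [0.80, 48.80].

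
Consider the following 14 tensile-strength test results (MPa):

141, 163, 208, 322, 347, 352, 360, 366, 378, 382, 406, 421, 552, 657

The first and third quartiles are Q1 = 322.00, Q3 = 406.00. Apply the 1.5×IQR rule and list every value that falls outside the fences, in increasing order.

141, 163, 552, 657

IQR = Q3 − Q1 = 406.00 − 322.00 = 84.00.
Lower fence = Q1 − 1.5·IQR = 322.00 − 126.00 = 196.00.
Upper fence = Q3 + 1.5·IQR = 406.00 + 126.00 = 532.00.
141 < 196.00 → outlier.
163 < 196.00 → outlier.
552 > 532.00 → outlier.
657 > 532.00 → outlier.
All remaining values lie within [196.00, 532.00].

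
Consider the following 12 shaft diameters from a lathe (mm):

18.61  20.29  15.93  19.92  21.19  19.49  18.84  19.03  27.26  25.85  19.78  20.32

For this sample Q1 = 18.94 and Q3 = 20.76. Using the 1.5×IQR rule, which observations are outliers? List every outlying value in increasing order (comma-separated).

IQR = Q3 − Q1 = 20.76 − 18.94 = 1.82.
Lower fence = Q1 − 1.5·IQR = 18.94 − 2.73 = 16.21.
Upper fence = Q3 + 1.5·IQR = 20.76 + 2.73 = 23.49.
15.93 < 16.21 → outlier.
25.85 > 23.49 → outlier.
27.26 > 23.49 → outlier.
All remaining values lie within [16.21, 23.49].

15.93, 25.85, 27.26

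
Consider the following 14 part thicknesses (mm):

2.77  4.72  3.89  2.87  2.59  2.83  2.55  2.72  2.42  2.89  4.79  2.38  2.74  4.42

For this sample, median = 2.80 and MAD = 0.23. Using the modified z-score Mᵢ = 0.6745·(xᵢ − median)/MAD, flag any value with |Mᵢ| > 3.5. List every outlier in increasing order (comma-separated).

4.42, 4.72, 4.79

|Mᵢ| > 3.5 ⇔ |xᵢ − 2.80| > 3.5·0.23/0.6745 = 1.19.
So outliers lie outside [1.61, 3.99].
4.42: M = 4.75 → outlier.
4.72: M = 5.63 → outlier.
4.79: M = 5.84 → outlier.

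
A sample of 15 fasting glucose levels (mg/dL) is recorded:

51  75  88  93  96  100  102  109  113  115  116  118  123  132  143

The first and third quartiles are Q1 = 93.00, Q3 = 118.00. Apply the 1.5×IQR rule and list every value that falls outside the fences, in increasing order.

51

IQR = Q3 − Q1 = 118.00 − 93.00 = 25.00.
Lower fence = Q1 − 1.5·IQR = 93.00 − 37.50 = 55.50.
Upper fence = Q3 + 1.5·IQR = 118.00 + 37.50 = 155.50.
51 < 55.50 → outlier.
All remaining values lie within [55.50, 155.50].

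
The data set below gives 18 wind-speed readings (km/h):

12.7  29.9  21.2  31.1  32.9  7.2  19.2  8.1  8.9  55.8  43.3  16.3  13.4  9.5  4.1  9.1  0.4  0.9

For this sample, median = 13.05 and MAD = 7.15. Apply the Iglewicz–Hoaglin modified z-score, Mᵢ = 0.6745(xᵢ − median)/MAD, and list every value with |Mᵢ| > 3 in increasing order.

|Mᵢ| > 3 ⇔ |xᵢ − 13.05| > 3·7.15/0.6745 = 31.80.
So outliers lie outside [-18.75, 44.85].
55.8: M = 4.03 → outlier.

55.8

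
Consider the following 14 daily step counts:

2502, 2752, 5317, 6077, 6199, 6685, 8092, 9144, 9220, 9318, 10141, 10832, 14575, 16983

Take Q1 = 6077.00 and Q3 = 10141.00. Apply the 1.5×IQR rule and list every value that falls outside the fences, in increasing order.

IQR = Q3 − Q1 = 10141.00 − 6077.00 = 4064.00.
Lower fence = Q1 − 1.5·IQR = 6077.00 − 6096.00 = -19.00.
Upper fence = Q3 + 1.5·IQR = 10141.00 + 6096.00 = 16237.00.
16983 > 16237.00 → outlier.
All remaining values lie within [-19.00, 16237.00].

16983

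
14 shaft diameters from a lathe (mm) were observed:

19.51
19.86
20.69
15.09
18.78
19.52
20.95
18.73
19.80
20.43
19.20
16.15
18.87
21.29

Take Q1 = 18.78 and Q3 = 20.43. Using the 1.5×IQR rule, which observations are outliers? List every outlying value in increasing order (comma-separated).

IQR = Q3 − Q1 = 20.43 − 18.78 = 1.65.
Lower fence = Q1 − 1.5·IQR = 18.78 − 2.475 = 16.305.
Upper fence = Q3 + 1.5·IQR = 20.43 + 2.475 = 22.905.
15.09 < 16.305 → outlier.
16.15 < 16.305 → outlier.
All remaining values lie within [16.305, 22.905].

15.09, 16.15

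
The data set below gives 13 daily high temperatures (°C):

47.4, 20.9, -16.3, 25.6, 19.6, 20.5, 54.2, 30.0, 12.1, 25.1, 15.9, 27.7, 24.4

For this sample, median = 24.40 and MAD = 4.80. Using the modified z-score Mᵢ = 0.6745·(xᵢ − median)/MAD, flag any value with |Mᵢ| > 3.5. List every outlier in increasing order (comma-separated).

|Mᵢ| > 3.5 ⇔ |xᵢ − 24.40| > 3.5·4.80/0.6745 = 24.91.
So outliers lie outside [-0.51, 49.31].
-16.3: M = -5.72 → outlier.
54.2: M = 4.19 → outlier.

-16.3, 54.2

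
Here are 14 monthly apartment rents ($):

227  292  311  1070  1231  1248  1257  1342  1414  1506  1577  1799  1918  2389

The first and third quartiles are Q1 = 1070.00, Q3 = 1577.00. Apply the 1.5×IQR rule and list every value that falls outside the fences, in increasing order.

227, 292, 2389

IQR = Q3 − Q1 = 1577.00 − 1070.00 = 507.00.
Lower fence = Q1 − 1.5·IQR = 1070.00 − 760.50 = 309.50.
Upper fence = Q3 + 1.5·IQR = 1577.00 + 760.50 = 2337.50.
227 < 309.50 → outlier.
292 < 309.50 → outlier.
2389 > 2337.50 → outlier.
All remaining values lie within [309.50, 2337.50].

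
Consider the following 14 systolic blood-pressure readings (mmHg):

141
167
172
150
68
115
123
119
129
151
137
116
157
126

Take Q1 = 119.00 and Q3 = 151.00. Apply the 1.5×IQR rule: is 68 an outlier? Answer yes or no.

IQR = Q3 − Q1 = 151.00 − 119.00 = 32.00.
Lower fence = Q1 − 1.5·IQR = 119.00 − 48.00 = 71.00.
Upper fence = Q3 + 1.5·IQR = 151.00 + 48.00 = 199.00.
68 lies below the lower fence.

yes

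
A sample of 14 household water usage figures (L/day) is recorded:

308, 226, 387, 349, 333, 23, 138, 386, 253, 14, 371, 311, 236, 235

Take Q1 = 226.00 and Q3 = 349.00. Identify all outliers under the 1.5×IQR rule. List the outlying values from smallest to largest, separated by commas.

14, 23

IQR = Q3 − Q1 = 349.00 − 226.00 = 123.00.
Lower fence = Q1 − 1.5·IQR = 226.00 − 184.50 = 41.50.
Upper fence = Q3 + 1.5·IQR = 349.00 + 184.50 = 533.50.
14 < 41.50 → outlier.
23 < 41.50 → outlier.
All remaining values lie within [41.50, 533.50].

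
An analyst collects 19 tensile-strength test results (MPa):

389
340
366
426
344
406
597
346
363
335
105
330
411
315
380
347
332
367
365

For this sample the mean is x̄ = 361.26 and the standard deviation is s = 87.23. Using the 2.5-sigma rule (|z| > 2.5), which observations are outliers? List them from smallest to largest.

105, 597

Cutoffs at x̄ ± 2.5s: 361.26 ± 2.5·87.23 = [143.185, 579.335].
105: z = -2.94, |z| > 2.5 → outlier.
597: z = 2.70, |z| > 2.5 → outlier.
Every other value lies within [143.185, 579.335].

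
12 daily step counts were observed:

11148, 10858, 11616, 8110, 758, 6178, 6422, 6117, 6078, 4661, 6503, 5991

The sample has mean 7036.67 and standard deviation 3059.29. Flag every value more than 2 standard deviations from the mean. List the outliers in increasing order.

Cutoffs at x̄ ± 2s: 7036.67 ± 2·3059.29 = [918.09, 13155.25].
758: z = -2.05, |z| > 2 → outlier.
Every other value lies within [918.09, 13155.25].

758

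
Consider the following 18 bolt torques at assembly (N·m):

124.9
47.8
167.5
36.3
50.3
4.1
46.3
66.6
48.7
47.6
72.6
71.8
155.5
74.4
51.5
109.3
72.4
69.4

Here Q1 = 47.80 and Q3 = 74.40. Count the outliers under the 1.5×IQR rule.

IQR = 26.60; fences at 47.80 − 39.90 = 7.90 and 74.40 + 39.90 = 114.30.
Outside the cutoffs: 4.1, 124.9, 155.5, 167.5.

4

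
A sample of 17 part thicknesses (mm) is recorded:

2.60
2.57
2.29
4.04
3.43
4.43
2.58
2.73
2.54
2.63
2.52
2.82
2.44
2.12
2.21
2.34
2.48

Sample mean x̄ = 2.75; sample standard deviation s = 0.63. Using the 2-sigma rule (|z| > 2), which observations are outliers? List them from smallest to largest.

4.04, 4.43

Cutoffs at x̄ ± 2s: 2.75 ± 2·0.63 = [1.49, 4.01].
4.04: z = 2.05, |z| > 2 → outlier.
4.43: z = 2.67, |z| > 2 → outlier.
Every other value lies within [1.49, 4.01].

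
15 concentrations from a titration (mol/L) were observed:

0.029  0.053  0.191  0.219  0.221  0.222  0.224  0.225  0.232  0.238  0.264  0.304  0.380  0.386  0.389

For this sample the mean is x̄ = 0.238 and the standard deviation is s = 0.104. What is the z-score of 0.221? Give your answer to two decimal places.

z = (0.221 − 0.238) / 0.104 = -0.16.

-0.16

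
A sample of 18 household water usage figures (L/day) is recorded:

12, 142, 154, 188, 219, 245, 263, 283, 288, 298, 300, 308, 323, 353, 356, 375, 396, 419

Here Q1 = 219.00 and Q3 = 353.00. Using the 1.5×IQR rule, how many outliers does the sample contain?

1

IQR = 134.00; fences at 219.00 − 201.00 = 18.00 and 353.00 + 201.00 = 554.00.
Outside the cutoffs: 12.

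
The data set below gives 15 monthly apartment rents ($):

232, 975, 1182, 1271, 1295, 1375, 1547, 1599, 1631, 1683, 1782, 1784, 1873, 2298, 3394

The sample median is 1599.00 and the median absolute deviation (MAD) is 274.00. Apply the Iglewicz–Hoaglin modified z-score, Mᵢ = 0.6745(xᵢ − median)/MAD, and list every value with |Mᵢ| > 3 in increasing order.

|Mᵢ| > 3 ⇔ |xᵢ − 1599.00| > 3·274.00/0.6745 = 1218.68.
So outliers lie outside [380.32, 2817.68].
232: M = -3.37 → outlier.
3394: M = 4.42 → outlier.

232, 3394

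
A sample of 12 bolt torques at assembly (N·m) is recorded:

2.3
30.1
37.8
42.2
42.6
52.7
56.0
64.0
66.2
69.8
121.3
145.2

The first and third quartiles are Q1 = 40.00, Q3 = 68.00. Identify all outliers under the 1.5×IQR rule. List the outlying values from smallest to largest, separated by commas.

121.3, 145.2

IQR = Q3 − Q1 = 68.00 − 40.00 = 28.00.
Lower fence = Q1 − 1.5·IQR = 40.00 − 42.00 = -2.00.
Upper fence = Q3 + 1.5·IQR = 68.00 + 42.00 = 110.00.
121.3 > 110.00 → outlier.
145.2 > 110.00 → outlier.
All remaining values lie within [-2.00, 110.00].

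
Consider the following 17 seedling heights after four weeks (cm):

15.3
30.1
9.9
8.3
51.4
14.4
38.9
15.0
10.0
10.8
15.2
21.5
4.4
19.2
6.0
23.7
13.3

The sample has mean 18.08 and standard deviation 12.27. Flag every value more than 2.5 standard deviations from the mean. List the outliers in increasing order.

51.4

Cutoffs at x̄ ± 2.5s: 18.08 ± 2.5·12.27 = [-12.595, 48.755].
51.4: z = 2.72, |z| > 2.5 → outlier.
Every other value lies within [-12.595, 48.755].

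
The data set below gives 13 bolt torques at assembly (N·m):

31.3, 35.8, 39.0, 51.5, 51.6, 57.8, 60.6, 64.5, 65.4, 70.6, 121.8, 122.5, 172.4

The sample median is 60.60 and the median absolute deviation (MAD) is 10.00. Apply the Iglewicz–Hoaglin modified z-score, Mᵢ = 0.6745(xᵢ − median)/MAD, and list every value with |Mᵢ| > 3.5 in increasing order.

|Mᵢ| > 3.5 ⇔ |xᵢ − 60.60| > 3.5·10.00/0.6745 = 51.89.
So outliers lie outside [8.71, 112.49].
121.8: M = 4.13 → outlier.
122.5: M = 4.18 → outlier.
172.4: M = 7.54 → outlier.

121.8, 122.5, 172.4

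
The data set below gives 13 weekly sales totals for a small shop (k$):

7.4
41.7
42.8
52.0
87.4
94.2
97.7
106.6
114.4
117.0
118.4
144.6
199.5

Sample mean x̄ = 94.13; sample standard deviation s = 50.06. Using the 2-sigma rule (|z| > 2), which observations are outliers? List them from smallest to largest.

Cutoffs at x̄ ± 2s: 94.13 ± 2·50.06 = [-5.99, 194.25].
199.5: z = 2.10, |z| > 2 → outlier.
Every other value lies within [-5.99, 194.25].

199.5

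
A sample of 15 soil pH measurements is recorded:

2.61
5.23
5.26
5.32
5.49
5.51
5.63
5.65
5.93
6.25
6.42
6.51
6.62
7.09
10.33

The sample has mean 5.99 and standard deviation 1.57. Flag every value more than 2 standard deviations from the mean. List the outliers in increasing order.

Cutoffs at x̄ ± 2s: 5.99 ± 2·1.57 = [2.85, 9.13].
2.61: z = -2.15, |z| > 2 → outlier.
10.33: z = 2.76, |z| > 2 → outlier.
Every other value lies within [2.85, 9.13].

2.61, 10.33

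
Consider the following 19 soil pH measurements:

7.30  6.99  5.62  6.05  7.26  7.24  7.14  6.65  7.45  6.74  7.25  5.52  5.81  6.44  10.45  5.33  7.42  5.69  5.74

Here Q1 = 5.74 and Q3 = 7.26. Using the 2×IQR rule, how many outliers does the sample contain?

IQR = 1.52; fences at 5.74 − 3.04 = 2.70 and 7.26 + 3.04 = 10.30.
Outside the cutoffs: 10.45.

1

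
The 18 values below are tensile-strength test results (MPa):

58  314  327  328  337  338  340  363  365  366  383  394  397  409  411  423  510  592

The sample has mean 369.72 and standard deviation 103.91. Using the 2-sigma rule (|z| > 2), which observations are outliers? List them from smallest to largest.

Cutoffs at x̄ ± 2s: 369.72 ± 2·103.91 = [161.90, 577.54].
58: z = -3.00, |z| > 2 → outlier.
592: z = 2.14, |z| > 2 → outlier.
Every other value lies within [161.90, 577.54].

58, 592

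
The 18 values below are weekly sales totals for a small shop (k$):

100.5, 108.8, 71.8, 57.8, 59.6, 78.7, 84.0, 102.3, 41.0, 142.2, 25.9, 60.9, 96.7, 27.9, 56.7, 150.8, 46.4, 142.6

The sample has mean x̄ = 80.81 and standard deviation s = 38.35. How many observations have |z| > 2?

Cutoffs: x̄ ± 2s = [4.11, 157.51].
Every value lies within the cutoffs.

0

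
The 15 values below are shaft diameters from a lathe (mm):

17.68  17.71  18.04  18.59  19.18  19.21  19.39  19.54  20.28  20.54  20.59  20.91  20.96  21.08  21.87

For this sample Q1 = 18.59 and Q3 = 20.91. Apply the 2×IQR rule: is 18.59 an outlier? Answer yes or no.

IQR = Q3 − Q1 = 20.91 − 18.59 = 2.32.
Lower fence = Q1 − 2·IQR = 18.59 − 4.64 = 13.95.
Upper fence = Q3 + 2·IQR = 20.91 + 4.64 = 25.55.
18.59 lies within [13.95, 25.55].

no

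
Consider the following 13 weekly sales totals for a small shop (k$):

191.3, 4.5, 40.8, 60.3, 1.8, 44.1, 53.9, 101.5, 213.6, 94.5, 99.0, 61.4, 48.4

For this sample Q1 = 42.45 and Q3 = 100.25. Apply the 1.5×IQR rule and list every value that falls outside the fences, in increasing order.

IQR = Q3 − Q1 = 100.25 − 42.45 = 57.80.
Lower fence = Q1 − 1.5·IQR = 42.45 − 86.70 = -44.25.
Upper fence = Q3 + 1.5·IQR = 100.25 + 86.70 = 186.95.
191.3 > 186.95 → outlier.
213.6 > 186.95 → outlier.
All remaining values lie within [-44.25, 186.95].

191.3, 213.6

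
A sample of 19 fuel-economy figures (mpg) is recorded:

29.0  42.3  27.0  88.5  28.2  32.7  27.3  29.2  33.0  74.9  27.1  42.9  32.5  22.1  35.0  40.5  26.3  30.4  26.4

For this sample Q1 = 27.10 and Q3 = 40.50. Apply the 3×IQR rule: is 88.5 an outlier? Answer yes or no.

yes

IQR = Q3 − Q1 = 40.50 − 27.10 = 13.40.
Lower fence = Q1 − 3·IQR = 27.10 − 40.20 = -13.10.
Upper fence = Q3 + 3·IQR = 40.50 + 40.20 = 80.70.
88.5 lies above the upper fence.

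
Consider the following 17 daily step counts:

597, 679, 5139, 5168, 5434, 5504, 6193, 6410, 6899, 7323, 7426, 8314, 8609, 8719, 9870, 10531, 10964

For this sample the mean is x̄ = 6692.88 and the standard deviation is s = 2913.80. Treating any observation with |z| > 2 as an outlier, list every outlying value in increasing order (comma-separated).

597, 679

Cutoffs at x̄ ± 2s: 6692.88 ± 2·2913.80 = [865.28, 12520.48].
597: z = -2.09, |z| > 2 → outlier.
679: z = -2.06, |z| > 2 → outlier.
Every other value lies within [865.28, 12520.48].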